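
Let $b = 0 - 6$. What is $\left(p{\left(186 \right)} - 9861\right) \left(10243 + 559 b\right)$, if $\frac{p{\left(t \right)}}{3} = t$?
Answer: $-64088367$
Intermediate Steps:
$p{\left(t \right)} = 3 t$
$b = -6$
$\left(p{\left(186 \right)} - 9861\right) \left(10243 + 559 b\right) = \left(3 \cdot 186 - 9861\right) \left(10243 + 559 \left(-6\right)\right) = \left(558 - 9861\right) \left(10243 - 3354\right) = \left(-9303\right) 6889 = -64088367$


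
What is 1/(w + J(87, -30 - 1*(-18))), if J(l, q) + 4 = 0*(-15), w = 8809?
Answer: 1/8805 ≈ 0.00011357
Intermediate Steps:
J(l, q) = -4 (J(l, q) = -4 + 0*(-15) = -4 + 0 = -4)
1/(w + J(87, -30 - 1*(-18))) = 1/(8809 - 4) = 1/8805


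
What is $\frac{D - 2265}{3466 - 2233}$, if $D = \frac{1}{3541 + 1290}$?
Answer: $- \frac{10942214}{5956623} \approx -1.837$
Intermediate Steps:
$D = \frac{1}{4831} \approx 0.000207$
$\frac{D - 2265}{3466 - 2233} = \frac{\frac{1}{4831} - 2265}{3466 - 2233} = - \frac{10942214}{4831 \cdot 1233} = \left(- \frac{10942214}{4831}\right) \frac{1}{1233} = - \frac{10942214}{5956623}$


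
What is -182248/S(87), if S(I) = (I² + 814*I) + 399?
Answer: -91124/39393 ≈ -2.3132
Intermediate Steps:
S(I) = 399 + I² + 814*I
-182248/S(87) = -182248/(399 + 87² + 814*87) = -182248/(399 + 7569 + 70818) = -182248/78786 = -182248*1/78786 = -91124/39393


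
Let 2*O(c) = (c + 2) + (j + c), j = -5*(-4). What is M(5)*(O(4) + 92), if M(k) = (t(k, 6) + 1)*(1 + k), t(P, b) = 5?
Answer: 3852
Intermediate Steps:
j = 20
M(k) = 6 + 6*k (M(k) = (5 + 1)*(1 + k) = 6*(1 + k) = 6 + 6*k)
O(c) = 11 + c (O(c) = ((c + 2) + (20 + c))/2 = ((2 + c) + (20 + c))/2 = (22 + 2*c)/2 = 11 + c)
M(5)*(O(4) + 92) = (6 + 6*5)*((11 + 4) + 92) = (6 + 30)*(15 + 92) = 36*107 = 3852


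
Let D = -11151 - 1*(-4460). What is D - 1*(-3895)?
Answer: -2796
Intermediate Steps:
D = -6691 (D = -11151 + 4460 = -6691)
D - 1*(-3895) = -6691 - 1*(-3895) = -6691 + 3895 = -2796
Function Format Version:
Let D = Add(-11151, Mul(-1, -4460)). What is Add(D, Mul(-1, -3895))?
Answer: -2796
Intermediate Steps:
D = -6691 (D = Add(-11151, 4460) = -6691)
Add(D, Mul(-1, -3895)) = Add(-6691, Mul(-1, -3895)) = Add(-6691, 3895) = -2796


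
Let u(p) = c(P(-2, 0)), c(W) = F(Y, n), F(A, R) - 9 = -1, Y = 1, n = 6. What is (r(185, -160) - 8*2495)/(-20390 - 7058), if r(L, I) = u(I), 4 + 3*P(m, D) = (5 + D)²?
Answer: 2494/3431 ≈ 0.72690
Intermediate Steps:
F(A, R) = 8 (F(A, R) = 9 - 1 = 8)
P(m, D) = -4/3 + (5 + D)²/3
c(W) = 8
u(p) = 8
r(L, I) = 8
(r(185, -160) - 8*2495)/(-20390 - 7058) = (8 - 8*2495)/(-20390 - 7058) = (8 - 19960)/(-27448) = -19952*(-1/27448) = 2494/3431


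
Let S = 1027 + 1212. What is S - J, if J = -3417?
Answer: 5656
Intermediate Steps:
S = 2239
S - J = 2239 - 1*(-3417) = 2239 + 3417 = 5656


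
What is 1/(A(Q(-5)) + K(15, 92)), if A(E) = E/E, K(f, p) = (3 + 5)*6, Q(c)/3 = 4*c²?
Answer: 1/49 ≈ 0.020408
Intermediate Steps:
Q(c) = 12*c² (Q(c) = 3*(4*c²) = 12*c²)
K(f, p) = 48 (K(f, p) = 8*6 = 48)
A(E) = 1
1/(A(Q(-5)) + K(15, 92)) = 1/(1 + 48) = 1/49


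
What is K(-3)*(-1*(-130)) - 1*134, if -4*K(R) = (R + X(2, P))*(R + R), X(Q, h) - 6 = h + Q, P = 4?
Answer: 1621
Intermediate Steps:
X(Q, h) = 6 + Q + h (X(Q, h) = 6 + (h + Q) = 6 + (Q + h) = 6 + Q + h)
K(R) = -R*(12 + R)/2 (K(R) = -(R + (6 + 2 + 4))*(R + R)/4 = -(R + 12)*2*R/4 = -(12 + R)*2*R/4 = -R*(12 + R)/2)
K(-3)*(-1*(-130)) - 1*134 = (-½*(-3)*(12 - 3))*(-1*(-130)) - 1*134 = -½*(-3)*9*130 - 134 = (27/2)*130 - 134 = 1755 - 134 = 1621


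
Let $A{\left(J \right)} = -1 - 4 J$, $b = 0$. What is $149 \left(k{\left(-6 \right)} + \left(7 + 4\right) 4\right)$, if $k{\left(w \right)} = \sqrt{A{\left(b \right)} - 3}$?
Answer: $6556 + 298 i \approx 6556.0 + 298.0 i$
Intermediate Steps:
$k{\left(w \right)} = 2 i$ ($k{\left(w \right)} = \sqrt{\left(-1 - 0\right) - 3} = \sqrt{\left(-1 + 0\right) - 3} = \sqrt{-1 - 3} = \sqrt{-4} = 2 i$)
$149 \left(k{\left(-6 \right)} + \left(7 + 4\right) 4\right) = 149 \left(2 i + \left(7 + 4\right) 4\right) = 149 \left(2 i + 11 \cdot 4\right) = 149 \left(2 i + 44\right) = 149 \left(44 + 2 i\right) = 6556 + 298 i$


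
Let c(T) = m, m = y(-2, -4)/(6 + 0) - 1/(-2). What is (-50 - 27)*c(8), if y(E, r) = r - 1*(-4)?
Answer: -77/2 ≈ -38.500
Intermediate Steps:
y(E, r) = 4 + r (y(E, r) = r + 4 = 4 + r)
m = 1/2 (m = (4 - 4)/(6 + 0) - 1/(-2) = 0/6 - 1*(-1/2) = 0*(1/6) + 1/2 = 0 + 1/2 = 1/2 ≈ 0.50000)
c(T) = 1/2
(-50 - 27)*c(8) = (-50 - 27)*(1/2) = -77*1/2 = -77/2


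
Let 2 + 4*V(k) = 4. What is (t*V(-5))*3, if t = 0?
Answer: 0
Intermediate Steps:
V(k) = ½ (V(k) = -½ + (¼)*4 = -½ + 1 = ½)
(t*V(-5))*3 = (0*(½))*3 = 0*3 = 0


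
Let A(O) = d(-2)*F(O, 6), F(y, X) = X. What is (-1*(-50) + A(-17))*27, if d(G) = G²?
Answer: 1998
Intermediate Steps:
A(O) = 24 (A(O) = (-2)²*6 = 4*6 = 24)
(-1*(-50) + A(-17))*27 = (-1*(-50) + 24)*27 = (50 + 24)*27 = 74*27 = 1998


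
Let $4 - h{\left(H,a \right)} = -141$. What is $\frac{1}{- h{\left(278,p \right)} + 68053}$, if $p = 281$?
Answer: $\frac{1}{67908} \approx 1.4726 \cdot 10^{-5}$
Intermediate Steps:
$h{\left(H,a \right)} = 145$ ($h{\left(H,a \right)} = 4 - -141 = 4 + 141 = 145$)
$\frac{1}{- h{\left(278,p \right)} + 68053} = \frac{1}{\left(-1\right) 145 + 68053} = \frac{1}{-145 + 68053} = \frac{1}{67908}$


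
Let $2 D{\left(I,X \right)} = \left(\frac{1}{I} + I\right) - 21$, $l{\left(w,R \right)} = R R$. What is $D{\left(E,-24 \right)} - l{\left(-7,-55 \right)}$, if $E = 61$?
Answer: $- \frac{366609}{122} \approx -3005.0$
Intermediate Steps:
$l{\left(w,R \right)} = R^{2}$
$D{\left(I,X \right)} = - \frac{21}{2} + \frac{I}{2} + \frac{1}{2 I}$ ($D{\left(I,X \right)} = \frac{\left(\frac{1}{I} + I\right) - 21}{2} = \frac{\left(I + \frac{1}{I}\right) - 21}{2} = \frac{-21 + I + \frac{1}{I}}{2} = - \frac{21}{2} + \frac{I}{2} + \frac{1}{2 I}$)
$D{\left(E,-24 \right)} - l{\left(-7,-55 \right)} = \frac{1 + 61 \left(-21 + 61\right)}{2 \cdot 61} - \left(-55\right)^{2} = \frac{1}{2} \cdot \frac{1}{61} \left(1 + 61 \cdot 40\right) - 3025 = \frac{1}{2} \cdot \frac{1}{61} \left(1 + 2440\right) - 3025 = \frac{1}{2} \cdot \frac{1}{61} \cdot 2441 - 3025 = \frac{2441}{122} - 3025 = - \frac{366609}{122}$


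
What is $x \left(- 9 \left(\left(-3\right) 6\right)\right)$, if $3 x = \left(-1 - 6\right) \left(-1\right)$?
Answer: $378$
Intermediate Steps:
$x = \frac{7}{3}$ ($x = \frac{\left(-1 - 6\right) \left(-1\right)}{3} = \frac{\left(-7\right) \left(-1\right)}{3} = \frac{1}{3} \cdot 7 = \frac{7}{3} \approx 2.3333$)
$x \left(- 9 \left(\left(-3\right) 6\right)\right) = \frac{7 \left(- 9 \left(\left(-3\right) 6\right)\right)}{3} = \frac{7 \left(\left(-9\right) \left(-18\right)\right)}{3} = \frac{7}{3} \cdot 162 = 378$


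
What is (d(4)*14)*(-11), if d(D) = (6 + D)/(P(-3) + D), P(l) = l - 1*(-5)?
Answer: -770/3 ≈ -256.67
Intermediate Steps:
P(l) = 5 + l (P(l) = l + 5 = 5 + l)
d(D) = (6 + D)/(2 + D) (d(D) = (6 + D)/((5 - 3) + D) = (6 + D)/(2 + D))
(d(4)*14)*(-11) = (((6 + 4)/(2 + 4))*14)*(-11) = ((10/6)*14)*(-11) = (((⅙)*10)*14)*(-11) = ((5/3)*14)*(-11) = (70/3)*(-11) = -770/3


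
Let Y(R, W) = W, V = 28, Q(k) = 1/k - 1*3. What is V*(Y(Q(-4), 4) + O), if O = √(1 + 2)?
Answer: 112 + 28*√3 ≈ 160.50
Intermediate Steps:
Q(k) = -3 + 1/k (Q(k) = 1/k - 3 = -3 + 1/k)
O = √3 ≈ 1.7320
V*(Y(Q(-4), 4) + O) = 28*(4 + √3) = 112 + 28*√3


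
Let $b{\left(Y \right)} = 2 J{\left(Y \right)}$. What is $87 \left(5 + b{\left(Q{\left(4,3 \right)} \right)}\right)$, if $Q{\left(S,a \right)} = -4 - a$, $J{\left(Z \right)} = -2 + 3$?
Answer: $609$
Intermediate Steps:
$J{\left(Z \right)} = 1$
$b{\left(Y \right)} = 2$ ($b{\left(Y \right)} = 2 \cdot 1 = 2$)
$87 \left(5 + b{\left(Q{\left(4,3 \right)} \right)}\right) = 87 \left(5 + 2\right) = 87 \cdot 7 = 609$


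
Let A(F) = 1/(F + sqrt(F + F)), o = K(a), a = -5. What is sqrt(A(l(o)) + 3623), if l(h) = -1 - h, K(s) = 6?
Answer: sqrt((25360 - 3623*I*sqrt(14))/(7 - I*sqrt(14))) ≈ 60.19 - 0.0005*I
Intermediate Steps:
o = 6
A(F) = 1/(F + sqrt(2)*sqrt(F)) (A(F) = 1/(F + sqrt(2*F)) = 1/(F + sqrt(2)*sqrt(F)))
sqrt(A(l(o)) + 3623) = sqrt(1/((-1 - 1*6) + sqrt(2)*sqrt(-1 - 1*6)) + 3623) = sqrt(1/((-1 - 6) + sqrt(2)*sqrt(-1 - 6)) + 3623) = sqrt(1/(-7 + sqrt(2)*sqrt(-7)) + 3623) = sqrt(1/(-7 + sqrt(2)*(I*sqrt(7))) + 3623) = sqrt(1/(-7 + I*sqrt(14)) + 3623) = sqrt(3623 + 1/(-7 + I*sqrt(14)))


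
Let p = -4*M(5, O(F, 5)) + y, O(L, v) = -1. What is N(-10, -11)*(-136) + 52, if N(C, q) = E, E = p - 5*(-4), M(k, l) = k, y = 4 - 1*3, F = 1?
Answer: -84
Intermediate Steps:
y = 1 (y = 4 - 3 = 1)
p = -19 (p = -4*5 + 1 = -20 + 1 = -19)
E = 1 (E = -19 - 5*(-4) = -19 + 20 = 1)
N(C, q) = 1
N(-10, -11)*(-136) + 52 = 1*(-136) + 52 = -136 + 52 = -84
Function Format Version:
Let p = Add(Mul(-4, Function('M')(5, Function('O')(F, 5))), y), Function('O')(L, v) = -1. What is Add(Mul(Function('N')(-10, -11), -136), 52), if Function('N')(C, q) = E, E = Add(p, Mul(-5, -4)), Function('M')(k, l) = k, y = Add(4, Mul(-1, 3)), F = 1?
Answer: -84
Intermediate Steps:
y = 1 (y = Add(4, -3) = 1)
p = -19 (p = Add(Mul(-4, 5), 1) = Add(-20, 1) = -19)
E = 1 (E = Add(-19, Mul(-5, -4)) = Add(-19, 20) = 1)
Function('N')(C, q) = 1
Add(Mul(Function('N')(-10, -11), -136), 52) = Add(Mul(1, -136), 52) = Add(-136, 52) = -84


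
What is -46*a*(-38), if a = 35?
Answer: 61180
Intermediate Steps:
-46*a*(-38) = -46*35*(-38) = -1610*(-38) = 61180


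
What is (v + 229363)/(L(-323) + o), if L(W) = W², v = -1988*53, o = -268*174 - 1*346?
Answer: 41333/19117 ≈ 2.1621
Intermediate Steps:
o = -46978 (o = -46632 - 346 = -46978)
v = -105364
(v + 229363)/(L(-323) + o) = (-105364 + 229363)/((-323)² - 46978) = 123999/(104329 - 46978) = 123999/57351 = 123999*(1/57351) = 41333/19117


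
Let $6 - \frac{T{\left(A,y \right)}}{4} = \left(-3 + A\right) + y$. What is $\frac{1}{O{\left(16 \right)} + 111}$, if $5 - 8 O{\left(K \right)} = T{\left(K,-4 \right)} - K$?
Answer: $\frac{8}{921} \approx 0.0086862$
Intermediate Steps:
$T{\left(A,y \right)} = 36 - 4 A - 4 y$ ($T{\left(A,y \right)} = 24 - 4 \left(\left(-3 + A\right) + y\right) = 24 - 4 \left(-3 + A + y\right) = 24 - \left(-12 + 4 A + 4 y\right) = 36 - 4 A - 4 y$)
$O{\left(K \right)} = - \frac{47}{8} + \frac{5 K}{8}$ ($O{\left(K \right)} = \frac{5}{8} - \frac{\left(36 - 4 K - -16\right) - K}{8} = \frac{5}{8} - \frac{\left(36 - 4 K + 16\right) - K}{8} = \frac{5}{8} - \frac{\left(52 - 4 K\right) - K}{8} = \frac{5}{8} - \frac{52 - 5 K}{8} = \frac{5}{8} + \left(- \frac{13}{2} + \frac{5 K}{8}\right) = - \frac{47}{8} + \frac{5 K}{8}$)
$\frac{1}{O{\left(16 \right)} + 111} = \frac{1}{\left(- \frac{47}{8} + \frac{5}{8} \cdot 16\right) + 111} = \frac{1}{\left(- \frac{47}{8} + 10\right) + 111} = \frac{1}{\frac{33}{8} + 111} = \frac{1}{\frac{921}{8}} = \frac{8}{921}$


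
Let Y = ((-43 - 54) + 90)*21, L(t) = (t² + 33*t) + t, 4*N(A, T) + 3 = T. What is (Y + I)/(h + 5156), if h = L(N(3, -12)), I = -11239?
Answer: -182176/80681 ≈ -2.2580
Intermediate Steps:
N(A, T) = -¾ + T/4
L(t) = t² + 34*t
Y = -147 (Y = (-97 + 90)*21 = -7*21 = -147)
h = -1815/16 (h = (-¾ + (¼)*(-12))*(34 + (-¾ + (¼)*(-12))) = (-¾ - 3)*(34 + (-¾ - 3)) = -15*(34 - 15/4)/4 = -15/4*121/4 = -1815/16 ≈ -113.44)
(Y + I)/(h + 5156) = (-147 - 11239)/(-1815/16 + 5156) = -11386/80681/16 = -11386*16/80681 = -182176/80681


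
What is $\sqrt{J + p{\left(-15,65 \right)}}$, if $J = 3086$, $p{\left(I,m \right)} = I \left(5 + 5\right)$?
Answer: $2 \sqrt{734} \approx 54.185$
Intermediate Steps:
$p{\left(I,m \right)} = 10 I$ ($p{\left(I,m \right)} = I 10 = 10 I$)
$\sqrt{J + p{\left(-15,65 \right)}} = \sqrt{3086 + 10 \left(-15\right)} = \sqrt{3086 - 150} = \sqrt{2936} = 2 \sqrt{734}$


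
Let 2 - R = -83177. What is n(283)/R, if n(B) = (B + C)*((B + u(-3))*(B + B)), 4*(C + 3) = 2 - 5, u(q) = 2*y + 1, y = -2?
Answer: 44255540/83179 ≈ 532.05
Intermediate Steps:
R = 83179 (R = 2 - 1*(-83177) = 2 + 83177 = 83179)
u(q) = -3 (u(q) = 2*(-2) + 1 = -4 + 1 = -3)
C = -15/4 (C = -3 + (2 - 5)/4 = -3 + (¼)*(-3) = -3 - ¾ = -15/4 ≈ -3.7500)
n(B) = 2*B*(-3 + B)*(-15/4 + B) (n(B) = (B - 15/4)*((B - 3)*(B + B)) = (-15/4 + B)*((-3 + B)*(2*B)) = (-15/4 + B)*(2*B*(-3 + B)) = 2*B*(-3 + B)*(-15/4 + B))
n(283)/R = ((½)*283*(45 - 27*283 + 4*283²))/83179 = ((½)*283*(45 - 7641 + 4*80089))*(1/83179) = ((½)*283*(45 - 7641 + 320356))*(1/83179) = ((½)*283*312760)*(1/83179) = 44255540*(1/83179) = 44255540/83179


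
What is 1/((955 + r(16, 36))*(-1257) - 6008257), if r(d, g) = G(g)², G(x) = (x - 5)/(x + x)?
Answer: -1728/12457022435 ≈ -1.3872e-7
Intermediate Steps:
G(x) = (-5 + x)/(2*x) (G(x) = (-5 + x)/((2*x)) = (-5 + x)*(1/(2*x)) = (-5 + x)/(2*x))
r(d, g) = (-5 + g)²/(4*g²) (r(d, g) = ((-5 + g)/(2*g))² = (-5 + g)²/(4*g²))
1/((955 + r(16, 36))*(-1257) - 6008257) = 1/((955 + (¼)*(-5 + 36)²/36²)*(-1257) - 6008257) = 1/((955 + (¼)*(1/1296)*31²)*(-1257) - 6008257) = 1/((955 + (¼)*(1/1296)*961)*(-1257) - 6008257) = 1/((955 + 961/5184)*(-1257) - 6008257) = 1/((4951681/5184)*(-1257) - 6008257) = 1/(-2074754339/1728 - 6008257) = 1/(-12457022435/1728) = -1728/12457022435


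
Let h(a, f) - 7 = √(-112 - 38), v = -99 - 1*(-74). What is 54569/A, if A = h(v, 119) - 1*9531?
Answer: -259857578/45353363 - 272845*I*√6/90706726 ≈ -5.7296 - 0.007368*I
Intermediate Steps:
v = -25 (v = -99 + 74 = -25)
h(a, f) = 7 + 5*I*√6 (h(a, f) = 7 + √(-112 - 38) = 7 + √(-150) = 7 + 5*I*√6)
A = -9524 + 5*I*√6 (A = (7 + 5*I*√6) - 1*9531 = (7 + 5*I*√6) - 9531 = -9524 + 5*I*√6 ≈ -9524.0 + 12.247*I)
54569/A = 54569/(-9524 + 5*I*√6)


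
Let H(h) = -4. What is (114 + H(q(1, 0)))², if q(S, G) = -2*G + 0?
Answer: 12100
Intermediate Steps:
q(S, G) = -2*G
(114 + H(q(1, 0)))² = (114 - 4)² = 110² = 12100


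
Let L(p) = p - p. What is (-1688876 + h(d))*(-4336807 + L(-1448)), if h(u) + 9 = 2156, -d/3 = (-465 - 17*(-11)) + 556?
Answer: 7315018134303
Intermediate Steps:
d = -834 (d = -3*((-465 - 17*(-11)) + 556) = -3*((-465 + 187) + 556) = -3*(-278 + 556) = -3*278 = -834)
h(u) = 2147 (h(u) = -9 + 2156 = 2147)
L(p) = 0
(-1688876 + h(d))*(-4336807 + L(-1448)) = (-1688876 + 2147)*(-4336807 + 0) = -1686729*(-4336807) = 7315018134303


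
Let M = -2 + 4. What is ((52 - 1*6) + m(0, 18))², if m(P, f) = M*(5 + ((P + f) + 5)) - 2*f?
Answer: 4356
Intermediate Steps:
M = 2
m(P, f) = 20 + 2*P (m(P, f) = 2*(5 + ((P + f) + 5)) - 2*f = 2*(5 + (5 + P + f)) - 2*f = 2*(10 + P + f) - 2*f = (20 + 2*P + 2*f) - 2*f = 20 + 2*P)
((52 - 1*6) + m(0, 18))² = ((52 - 1*6) + (20 + 2*0))² = ((52 - 6) + (20 + 0))² = (46 + 20)² = 66² = 4356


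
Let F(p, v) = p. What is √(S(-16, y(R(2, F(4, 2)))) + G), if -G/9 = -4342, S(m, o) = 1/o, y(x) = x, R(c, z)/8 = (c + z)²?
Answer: √22508930/24 ≈ 197.68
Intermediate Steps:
R(c, z) = 8*(c + z)²
G = 39078 (G = -9*(-4342) = 39078)
√(S(-16, y(R(2, F(4, 2)))) + G) = √(1/(8*(2 + 4)²) + 39078) = √(1/(8*6²) + 39078) = √(1/(8*36) + 39078) = √(1/288 + 39078) = √(11254465/288) = √22508930/24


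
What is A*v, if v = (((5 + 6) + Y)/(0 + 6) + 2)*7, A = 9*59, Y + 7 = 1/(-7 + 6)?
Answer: 18585/2 ≈ 9292.5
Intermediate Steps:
Y = -8 (Y = -7 + 1/(-7 + 6) = -7 + 1/(-1) = -7 - 1 = -8)
A = 531
v = 35/2 (v = (((5 + 6) - 8)/(0 + 6) + 2)*7 = ((11 - 8)/6 + 2)*7 = (3*(⅙) + 2)*7 = (½ + 2)*7 = (5/2)*7 = 35/2 ≈ 17.500)
A*v = 531*(35/2) = 18585/2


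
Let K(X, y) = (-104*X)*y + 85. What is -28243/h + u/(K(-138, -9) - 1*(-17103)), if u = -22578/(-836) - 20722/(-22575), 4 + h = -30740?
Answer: 1455688022231/1585023709500 ≈ 0.91840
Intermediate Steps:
K(X, y) = 85 - 104*X*y (K(X, y) = -104*X*y + 85 = 85 - 104*X*y)
h = -30744 (h = -4 - 30740 = -30744)
u = 263510971/9436350 (u = -22578*(-1/836) - 20722*(-1/22575) = 11289/418 + 20722/22575 = 263510971/9436350 ≈ 27.925)
-28243/h + u/(K(-138, -9) - 1*(-17103)) = -28243/(-30744) + 263510971/(9436350*((85 - 104*(-138)*(-9)) - 1*(-17103))) = -28243*(-1/30744) + 263510971/(9436350*((85 - 129168) + 17103)) = 463/504 + 263510971/(9436350*(-129083 + 17103)) = 463/504 + (263510971/9436350)/(-111980) = 463/504 + (263510971/9436350)*(-1/111980) = 463/504 - 263510971/1056682473000 = 1455688022231/1585023709500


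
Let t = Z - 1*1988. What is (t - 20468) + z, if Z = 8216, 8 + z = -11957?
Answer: -26205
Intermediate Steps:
z = -11965 (z = -8 - 11957 = -11965)
t = 6228 (t = 8216 - 1*1988 = 8216 - 1988 = 6228)
(t - 20468) + z = (6228 - 20468) - 11965 = -14240 - 11965 = -26205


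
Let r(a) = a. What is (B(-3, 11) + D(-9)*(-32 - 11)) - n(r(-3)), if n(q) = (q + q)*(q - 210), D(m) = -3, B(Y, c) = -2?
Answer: -1151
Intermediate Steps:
n(q) = 2*q*(-210 + q) (n(q) = (2*q)*(-210 + q) = 2*q*(-210 + q))
(B(-3, 11) + D(-9)*(-32 - 11)) - n(r(-3)) = (-2 - 3*(-32 - 11)) - 2*(-3)*(-210 - 3) = (-2 - 3*(-43)) - 2*(-3)*(-213) = (-2 + 129) - 1*1278 = 127 - 1278 = -1151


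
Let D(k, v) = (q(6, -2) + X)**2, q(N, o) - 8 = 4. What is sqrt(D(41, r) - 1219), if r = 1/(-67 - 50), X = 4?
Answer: 3*I*sqrt(107) ≈ 31.032*I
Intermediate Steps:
r = -1/117 (r = 1/(-117) = -1/117 ≈ -0.0085470)
q(N, o) = 12 (q(N, o) = 8 + 4 = 12)
D(k, v) = 256 (D(k, v) = (12 + 4)**2 = 16**2 = 256)
sqrt(D(41, r) - 1219) = sqrt(256 - 1219) = sqrt(-963) = 3*I*sqrt(107)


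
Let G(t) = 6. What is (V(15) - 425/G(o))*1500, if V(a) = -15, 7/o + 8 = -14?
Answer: -128750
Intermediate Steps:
o = -7/22 (o = 7/(-8 - 14) = 7/(-22) = 7*(-1/22) = -7/22 ≈ -0.31818)
(V(15) - 425/G(o))*1500 = (-15 - 425/6)*1500 = -515/6*1500 = -128750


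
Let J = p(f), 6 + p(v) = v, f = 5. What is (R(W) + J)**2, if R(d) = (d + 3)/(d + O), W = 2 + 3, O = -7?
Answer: 25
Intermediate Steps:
p(v) = -6 + v
J = -1 (J = -6 + 5 = -1)
W = 5
R(d) = (3 + d)/(-7 + d) (R(d) = (d + 3)/(d - 7) = (3 + d)/(-7 + d))
(R(W) + J)**2 = ((3 + 5)/(-7 + 5) - 1)**2 = (8/(-2) - 1)**2 = (-1/2*8 - 1)**2 = (-4 - 1)**2 = (-5)**2 = 25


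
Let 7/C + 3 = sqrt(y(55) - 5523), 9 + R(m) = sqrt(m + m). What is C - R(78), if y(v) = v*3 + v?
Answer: 47787/5312 - 2*sqrt(39) - 7*I*sqrt(5303)/5312 ≈ -3.4939 - 0.095962*I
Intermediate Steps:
y(v) = 4*v (y(v) = 3*v + v = 4*v)
R(m) = -9 + sqrt(2)*sqrt(m) (R(m) = -9 + sqrt(m + m) = -9 + sqrt(2*m) = -9 + sqrt(2)*sqrt(m))
C = 7/(-3 + I*sqrt(5303)) (C = 7/(-3 + sqrt(4*55 - 5523)) = 7/(-3 + sqrt(220 - 5523)) = 7/(-3 + sqrt(-5303)) = 7/(-3 + I*sqrt(5303)) ≈ -0.0039533 - 0.095962*I)
C - R(78) = (-21/5312 - 7*I*sqrt(5303)/5312) - (-9 + sqrt(2)*sqrt(78)) = (-21/5312 - 7*I*sqrt(5303)/5312) - (-9 + 2*sqrt(39)) = (-21/5312 - 7*I*sqrt(5303)/5312) + (9 - 2*sqrt(39)) = 47787/5312 - 2*sqrt(39) - 7*I*sqrt(5303)/5312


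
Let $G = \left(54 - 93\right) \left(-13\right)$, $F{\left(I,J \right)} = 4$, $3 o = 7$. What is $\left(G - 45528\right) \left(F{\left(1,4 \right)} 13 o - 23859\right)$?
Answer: $1068693491$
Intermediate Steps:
$o = \frac{7}{3}$ ($o = \frac{1}{3} \cdot 7 = \frac{7}{3} \approx 2.3333$)
$G = 507$ ($G = \left(-39\right) \left(-13\right) = 507$)
$\left(G - 45528\right) \left(F{\left(1,4 \right)} 13 o - 23859\right) = \left(507 - 45528\right) \left(4 \cdot 13 \cdot \frac{7}{3} - 23859\right) = - 45021 \left(52 \cdot \frac{7}{3} - 23859\right) = - 45021 \left(\frac{364}{3} - 23859\right) = \left(-45021\right) \left(- \frac{71213}{3}\right) = 1068693491$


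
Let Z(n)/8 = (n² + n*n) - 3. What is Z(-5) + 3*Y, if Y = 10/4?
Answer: 767/2 ≈ 383.50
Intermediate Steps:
Z(n) = -24 + 16*n² (Z(n) = 8*((n² + n*n) - 3) = 8*((n² + n²) - 3) = 8*(2*n² - 3) = 8*(-3 + 2*n²) = -24 + 16*n²)
Y = 5/2 (Y = 10*(¼) = 5/2 ≈ 2.5000)
Z(-5) + 3*Y = (-24 + 16*(-5)²) + 3*(5/2) = (-24 + 16*25) + 15/2 = (-24 + 400) + 15/2 = 376 + 15/2 = 767/2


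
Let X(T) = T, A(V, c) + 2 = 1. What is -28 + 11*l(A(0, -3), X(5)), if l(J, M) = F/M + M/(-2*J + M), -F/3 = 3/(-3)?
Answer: -474/35 ≈ -13.543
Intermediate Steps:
F = 3 (F = -9/(-3) = -9*(-1)/3 = -3*(-1) = 3)
A(V, c) = -1 (A(V, c) = -2 + 1 = -1)
l(J, M) = 3/M + M/(M - 2*J) (l(J, M) = 3/M + M/(-2*J + M) = 3/M + M/(M - 2*J))
-28 + 11*l(A(0, -3), X(5)) = -28 + 11*((-1*5² - 3*5 + 6*(-1))/(5*(-1*5 + 2*(-1)))) = -28 + 11*((-1*25 - 15 - 6)/(5*(-5 - 2))) = -28 + 11*((⅕)*(-25 - 15 - 6)/(-7)) = -28 + 11*((⅕)*(-⅐)*(-46)) = -28 + 11*(46/35) = -28 + 506/35 = -474/35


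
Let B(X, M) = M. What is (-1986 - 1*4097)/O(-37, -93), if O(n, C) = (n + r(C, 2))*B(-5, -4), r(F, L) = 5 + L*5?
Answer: -553/8 ≈ -69.125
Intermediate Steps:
r(F, L) = 5 + 5*L
O(n, C) = -60 - 4*n (O(n, C) = (n + (5 + 5*2))*(-4) = (n + (5 + 10))*(-4) = (n + 15)*(-4) = (15 + n)*(-4) = -60 - 4*n)
(-1986 - 1*4097)/O(-37, -93) = (-1986 - 1*4097)/(-60 - 4*(-37)) = (-1986 - 4097)/(-60 + 148) = -6083/88 = -6083*1/88 = -553/8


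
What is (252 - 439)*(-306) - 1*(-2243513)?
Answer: 2300735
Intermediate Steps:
(252 - 439)*(-306) - 1*(-2243513) = -187*(-306) + 2243513 = 57222 + 2243513 = 2300735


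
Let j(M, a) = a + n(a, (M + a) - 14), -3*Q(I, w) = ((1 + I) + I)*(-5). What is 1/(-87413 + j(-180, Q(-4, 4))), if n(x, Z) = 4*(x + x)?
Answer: -1/87518 ≈ -1.1426e-5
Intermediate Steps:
n(x, Z) = 8*x (n(x, Z) = 4*(2*x) = 8*x)
Q(I, w) = 5/3 + 10*I/3 (Q(I, w) = -((1 + I) + I)*(-5)/3 = -(1 + 2*I)*(-5)/3 = -(-5 - 10*I)/3 = 5/3 + 10*I/3)
j(M, a) = 9*a (j(M, a) = a + 8*a = 9*a)
1/(-87413 + j(-180, Q(-4, 4))) = 1/(-87413 + 9*(5/3 + (10/3)*(-4))) = 1/(-87413 + 9*(5/3 - 40/3)) = 1/(-87413 + 9*(-35/3)) = 1/(-87413 - 105) = 1/(-87518) = -1/87518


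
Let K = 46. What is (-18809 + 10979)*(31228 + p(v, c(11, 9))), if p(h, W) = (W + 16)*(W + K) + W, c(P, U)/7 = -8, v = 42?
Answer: -247208760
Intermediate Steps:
c(P, U) = -56 (c(P, U) = 7*(-8) = -56)
p(h, W) = W + (16 + W)*(46 + W) (p(h, W) = (W + 16)*(W + 46) + W = (16 + W)*(46 + W) + W = W + (16 + W)*(46 + W))
(-18809 + 10979)*(31228 + p(v, c(11, 9))) = (-18809 + 10979)*(31228 + (736 + (-56)² + 63*(-56))) = -7830*(31228 + (736 + 3136 - 3528)) = -7830*(31228 + 344) = -7830*31572 = -247208760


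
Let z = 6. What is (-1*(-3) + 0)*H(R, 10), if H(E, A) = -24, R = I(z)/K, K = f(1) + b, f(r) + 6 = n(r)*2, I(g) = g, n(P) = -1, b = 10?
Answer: -72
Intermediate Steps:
f(r) = -8 (f(r) = -6 - 1*2 = -6 - 2 = -8)
K = 2 (K = -8 + 10 = 2)
R = 3 (R = 6/2 = 6*(½) = 3)
(-1*(-3) + 0)*H(R, 10) = (-1*(-3) + 0)*(-24) = (3 + 0)*(-24) = 3*(-24) = -72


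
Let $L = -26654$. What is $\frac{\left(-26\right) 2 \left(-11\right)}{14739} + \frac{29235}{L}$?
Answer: $- \frac{415648577}{392853306} \approx -1.058$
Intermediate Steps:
$\frac{\left(-26\right) 2 \left(-11\right)}{14739} + \frac{29235}{L} = \frac{\left(-26\right) 2 \left(-11\right)}{14739} + \frac{29235}{-26654} = \left(-52\right) \left(-11\right) \frac{1}{14739} + 29235 \left(- \frac{1}{26654}\right) = 572 \cdot \frac{1}{14739} - \frac{29235}{26654} = \frac{572}{14739} - \frac{29235}{26654} = - \frac{415648577}{392853306}$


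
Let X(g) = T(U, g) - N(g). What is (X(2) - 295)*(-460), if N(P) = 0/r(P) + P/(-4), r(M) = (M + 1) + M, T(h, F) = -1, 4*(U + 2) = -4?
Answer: 135930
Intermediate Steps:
U = -3 (U = -2 + (1/4)*(-4) = -2 - 1 = -3)
r(M) = 1 + 2*M (r(M) = (1 + M) + M = 1 + 2*M)
N(P) = -P/4 (N(P) = 0/(1 + 2*P) + P/(-4) = 0 + P*(-1/4) = 0 - P/4 = -P/4)
X(g) = -1 + g/4 (X(g) = -1 - (-1)*g/4 = -1 + g/4)
(X(2) - 295)*(-460) = ((-1 + (1/4)*2) - 295)*(-460) = ((-1 + 1/2) - 295)*(-460) = (-1/2 - 295)*(-460) = -591/2*(-460) = 135930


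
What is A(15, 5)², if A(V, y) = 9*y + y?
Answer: 2500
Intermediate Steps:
A(V, y) = 10*y
A(15, 5)² = (10*5)² = 50² = 2500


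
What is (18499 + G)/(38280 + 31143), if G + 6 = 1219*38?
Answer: 21605/23141 ≈ 0.93362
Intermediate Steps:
G = 46316 (G = -6 + 1219*38 = -6 + 46322 = 46316)
(18499 + G)/(38280 + 31143) = (18499 + 46316)/(38280 + 31143) = 64815/69423 = 64815*(1/69423) = 21605/23141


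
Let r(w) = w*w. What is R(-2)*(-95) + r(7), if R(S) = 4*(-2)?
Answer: 809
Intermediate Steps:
r(w) = w²
R(S) = -8
R(-2)*(-95) + r(7) = -8*(-95) + 7² = 760 + 49 = 809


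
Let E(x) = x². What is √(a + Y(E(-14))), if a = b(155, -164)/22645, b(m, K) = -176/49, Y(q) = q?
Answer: 2*√1231222259645/158515 ≈ 14.000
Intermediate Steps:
b(m, K) = -176/49 (b(m, K) = -176*1/49 = -176/49)
a = -176/1109605 (a = -176/49/22645 = -176/49*1/22645 = -176/1109605 ≈ -0.00015861)
√(a + Y(E(-14))) = √(-176/1109605 + (-14)²) = √(-176/1109605 + 196) = √(217482404/1109605) = 2*√1231222259645/158515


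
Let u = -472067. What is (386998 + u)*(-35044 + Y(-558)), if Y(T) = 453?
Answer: 2942621779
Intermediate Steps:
(386998 + u)*(-35044 + Y(-558)) = (386998 - 472067)*(-35044 + 453) = -85069*(-34591) = 2942621779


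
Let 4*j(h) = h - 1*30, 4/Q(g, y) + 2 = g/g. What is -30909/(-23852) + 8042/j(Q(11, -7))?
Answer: -383110115/405484 ≈ -944.82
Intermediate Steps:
Q(g, y) = -4 (Q(g, y) = 4/(-2 + g/g) = 4/(-2 + 1) = 4/(-1) = 4*(-1) = -4)
j(h) = -15/2 + h/4 (j(h) = (h - 1*30)/4 = (h - 30)/4 = (-30 + h)/4 = -15/2 + h/4)
-30909/(-23852) + 8042/j(Q(11, -7)) = -30909/(-23852) + 8042/(-15/2 + (¼)*(-4)) = -30909*(-1/23852) + 8042/(-15/2 - 1) = 30909/23852 + 8042/(-17/2) = 30909/23852 + 8042*(-2/17) = 30909/23852 - 16084/17 = -383110115/405484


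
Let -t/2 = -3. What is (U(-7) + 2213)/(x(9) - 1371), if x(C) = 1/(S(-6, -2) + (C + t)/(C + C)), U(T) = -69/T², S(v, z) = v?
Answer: -3359408/2082843 ≈ -1.6129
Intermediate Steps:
t = 6 (t = -2*(-3) = 6)
U(T) = -69/T²
x(C) = 1/(-6 + (6 + C)/(2*C)) (x(C) = 1/(-6 + (C + 6)/(C + C)) = 1/(-6 + (6 + C)/((2*C))) = 1/(-6 + (6 + C)*(1/(2*C))) = 1/(-6 + (6 + C)/(2*C)))
(U(-7) + 2213)/(x(9) - 1371) = (-69/(-7)² + 2213)/(2*9/(6 - 11*9) - 1371) = (-69*1/49 + 2213)/(2*9/(6 - 99) - 1371) = (-69/49 + 2213)/(2*9/(-93) - 1371) = 108368/(49*(2*9*(-1/93) - 1371)) = 108368/(49*(-6/31 - 1371)) = 108368/(49*(-42507/31)) = (108368/49)*(-31/42507) = -3359408/2082843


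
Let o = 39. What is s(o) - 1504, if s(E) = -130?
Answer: -1634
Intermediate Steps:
s(o) - 1504 = -130 - 1504 = -1634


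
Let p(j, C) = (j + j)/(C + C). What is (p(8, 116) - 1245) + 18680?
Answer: 505617/29 ≈ 17435.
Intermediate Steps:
p(j, C) = j/C (p(j, C) = (2*j)/((2*C)) = (2*j)*(1/(2*C)) = j/C)
(p(8, 116) - 1245) + 18680 = (8/116 - 1245) + 18680 = (8*(1/116) - 1245) + 18680 = (2/29 - 1245) + 18680 = -36103/29 + 18680 = 505617/29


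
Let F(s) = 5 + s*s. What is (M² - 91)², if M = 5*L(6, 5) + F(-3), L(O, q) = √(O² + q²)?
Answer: 3852500 + 456400*√61 ≈ 7.4171e+6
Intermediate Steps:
F(s) = 5 + s²
M = 14 + 5*√61 (M = 5*√(6² + 5²) + (5 + (-3)²) = 5*√(36 + 25) + (5 + 9) = 5*√61 + 14 = 14 + 5*√61 ≈ 53.051)
(M² - 91)² = ((14 + 5*√61)² - 91)² = (-91 + (14 + 5*√61)²)²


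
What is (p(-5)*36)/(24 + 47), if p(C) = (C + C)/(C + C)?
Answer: 36/71 ≈ 0.50704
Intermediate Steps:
p(C) = 1 (p(C) = (2*C)/((2*C)) = (2*C)*(1/(2*C)) = 1)
(p(-5)*36)/(24 + 47) = (1*36)/(24 + 47) = 36/71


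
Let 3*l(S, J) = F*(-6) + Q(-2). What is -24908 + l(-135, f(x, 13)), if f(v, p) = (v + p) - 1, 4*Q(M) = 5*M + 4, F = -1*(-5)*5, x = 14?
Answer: -49917/2 ≈ -24959.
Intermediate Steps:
F = 25 (F = 5*5 = 25)
Q(M) = 1 + 5*M/4 (Q(M) = (5*M + 4)/4 = (4 + 5*M)/4 = 1 + 5*M/4)
f(v, p) = -1 + p + v (f(v, p) = (p + v) - 1 = -1 + p + v)
l(S, J) = -101/2 (l(S, J) = (25*(-6) + (1 + (5/4)*(-2)))/3 = (-150 + (1 - 5/2))/3 = (-150 - 3/2)/3 = (⅓)*(-303/2) = -101/2)
-24908 + l(-135, f(x, 13)) = -24908 - 101/2 = -49917/2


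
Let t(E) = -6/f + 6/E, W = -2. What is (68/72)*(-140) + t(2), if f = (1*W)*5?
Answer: -5788/45 ≈ -128.62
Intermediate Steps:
f = -10 (f = (1*(-2))*5 = -2*5 = -10)
t(E) = ⅗ + 6/E (t(E) = -6/(-10) + 6/E = -6*(-⅒) + 6/E = ⅗ + 6/E)
(68/72)*(-140) + t(2) = (68/72)*(-140) + (⅗ + 6/2) = (68*(1/72))*(-140) + (⅗ + 6*(½)) = (17/18)*(-140) + (⅗ + 3) = -1190/9 + 18/5 = -5788/45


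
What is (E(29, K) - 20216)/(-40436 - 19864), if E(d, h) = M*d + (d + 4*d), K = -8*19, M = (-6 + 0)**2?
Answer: 19027/60300 ≈ 0.31554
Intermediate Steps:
M = 36 (M = (-6)**2 = 36)
K = -152
E(d, h) = 41*d (E(d, h) = 36*d + (d + 4*d) = 36*d + 5*d = 41*d)
(E(29, K) - 20216)/(-40436 - 19864) = (41*29 - 20216)/(-40436 - 19864) = (1189 - 20216)/(-60300) = -19027*(-1/60300) = 19027/60300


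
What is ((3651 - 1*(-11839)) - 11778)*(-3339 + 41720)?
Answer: 142470272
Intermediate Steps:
((3651 - 1*(-11839)) - 11778)*(-3339 + 41720) = ((3651 + 11839) - 11778)*38381 = (15490 - 11778)*38381 = 3712*38381 = 142470272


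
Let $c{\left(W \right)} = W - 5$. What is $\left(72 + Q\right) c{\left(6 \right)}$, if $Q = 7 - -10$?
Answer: $89$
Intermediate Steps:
$c{\left(W \right)} = -5 + W$
$Q = 17$ ($Q = 7 + 10 = 17$)
$\left(72 + Q\right) c{\left(6 \right)} = \left(72 + 17\right) \left(-5 + 6\right) = 89 \cdot 1 = 89$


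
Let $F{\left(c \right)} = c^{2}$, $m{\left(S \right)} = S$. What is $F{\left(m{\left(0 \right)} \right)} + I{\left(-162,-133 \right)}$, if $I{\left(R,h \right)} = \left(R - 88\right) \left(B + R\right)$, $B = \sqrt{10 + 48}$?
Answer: $40500 - 250 \sqrt{58} \approx 38596.0$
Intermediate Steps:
$B = \sqrt{58} \approx 7.6158$
$I{\left(R,h \right)} = \left(-88 + R\right) \left(R + \sqrt{58}\right)$ ($I{\left(R,h \right)} = \left(R - 88\right) \left(\sqrt{58} + R\right) = \left(-88 + R\right) \left(R + \sqrt{58}\right)$)
$F{\left(m{\left(0 \right)} \right)} + I{\left(-162,-133 \right)} = 0^{2} - \left(-14256 - 26244 + 250 \sqrt{58}\right) = 0 + \left(26244 + 14256 - 88 \sqrt{58} - 162 \sqrt{58}\right) = 0 + \left(40500 - 250 \sqrt{58}\right) = 40500 - 250 \sqrt{58}$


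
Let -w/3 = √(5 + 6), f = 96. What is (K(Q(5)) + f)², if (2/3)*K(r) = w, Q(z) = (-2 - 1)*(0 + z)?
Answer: 37755/4 - 864*√11 ≈ 6573.2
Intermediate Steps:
Q(z) = -3*z
w = -3*√11 (w = -3*√(5 + 6) = -3*√11 ≈ -9.9499)
K(r) = -9*√11/2 (K(r) = 3*(-3*√11)/2 = -9*√11/2)
(K(Q(5)) + f)² = (-9*√11/2 + 96)² = (96 - 9*√11/2)²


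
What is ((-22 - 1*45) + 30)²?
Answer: 1369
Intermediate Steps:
((-22 - 1*45) + 30)² = ((-22 - 45) + 30)² = (-67 + 30)² = (-37)² = 1369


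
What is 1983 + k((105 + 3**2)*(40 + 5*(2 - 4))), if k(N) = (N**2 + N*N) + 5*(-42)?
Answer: 23394573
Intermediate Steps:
k(N) = -210 + 2*N**2 (k(N) = (N**2 + N**2) - 210 = 2*N**2 - 210 = -210 + 2*N**2)
1983 + k((105 + 3**2)*(40 + 5*(2 - 4))) = 1983 + (-210 + 2*((105 + 3**2)*(40 + 5*(2 - 4)))**2) = 1983 + (-210 + 2*((105 + 9)*(40 + 5*(-2)))**2) = 1983 + (-210 + 2*(114*(40 - 10))**2) = 1983 + (-210 + 2*(114*30)**2) = 1983 + (-210 + 2*3420**2) = 1983 + (-210 + 2*11696400) = 1983 + (-210 + 23392800) = 1983 + 23392590 = 23394573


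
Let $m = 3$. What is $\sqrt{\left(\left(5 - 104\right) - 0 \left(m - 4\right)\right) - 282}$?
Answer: $i \sqrt{381} \approx 19.519 i$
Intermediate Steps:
$\sqrt{\left(\left(5 - 104\right) - 0 \left(m - 4\right)\right) - 282} = \sqrt{\left(\left(5 - 104\right) - 0 \left(3 - 4\right)\right) - 282} = \sqrt{\left(\left(5 - 104\right) - 0 \left(-1\right)\right) - 282} = \sqrt{\left(-99 - 0\right) - 282} = \sqrt{\left(-99 + 0\right) - 282} = \sqrt{-99 - 282} = \sqrt{-381} = i \sqrt{381}$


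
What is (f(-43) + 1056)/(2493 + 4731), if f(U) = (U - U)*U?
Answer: 44/301 ≈ 0.14618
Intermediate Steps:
f(U) = 0 (f(U) = 0*U = 0)
(f(-43) + 1056)/(2493 + 4731) = (0 + 1056)/(2493 + 4731) = 1056/7224 = 1056*(1/7224) = 44/301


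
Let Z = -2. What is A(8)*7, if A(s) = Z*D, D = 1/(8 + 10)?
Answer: -7/9 ≈ -0.77778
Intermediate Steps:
D = 1/18 ≈ 0.055556
A(s) = -⅑ (A(s) = -2*1/18 = -⅑)
A(8)*7 = -⅑*7 = -7/9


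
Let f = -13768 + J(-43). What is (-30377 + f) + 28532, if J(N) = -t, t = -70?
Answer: -15543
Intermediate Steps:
J(N) = 70 (J(N) = -1*(-70) = 70)
f = -13698 (f = -13768 + 70 = -13698)
(-30377 + f) + 28532 = (-30377 - 13698) + 28532 = -44075 + 28532 = -15543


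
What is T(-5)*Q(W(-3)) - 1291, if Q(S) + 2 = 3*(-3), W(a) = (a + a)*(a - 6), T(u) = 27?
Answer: -1588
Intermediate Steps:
W(a) = 2*a*(-6 + a) (W(a) = (2*a)*(-6 + a) = 2*a*(-6 + a))
Q(S) = -11 (Q(S) = -2 + 3*(-3) = -2 - 9 = -11)
T(-5)*Q(W(-3)) - 1291 = 27*(-11) - 1291 = -297 - 1291 = -1588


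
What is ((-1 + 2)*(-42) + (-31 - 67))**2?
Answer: 19600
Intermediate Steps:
((-1 + 2)*(-42) + (-31 - 67))**2 = (1*(-42) - 98)**2 = (-42 - 98)**2 = (-140)**2 = 19600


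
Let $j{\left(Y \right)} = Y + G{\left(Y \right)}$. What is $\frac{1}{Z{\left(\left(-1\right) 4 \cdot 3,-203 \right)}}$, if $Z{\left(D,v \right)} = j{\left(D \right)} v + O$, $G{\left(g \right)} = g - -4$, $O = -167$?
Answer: $\frac{1}{3893} \approx 0.00025687$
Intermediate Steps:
$G{\left(g \right)} = 4 + g$ ($G{\left(g \right)} = g + 4 = 4 + g$)
$j{\left(Y \right)} = 4 + 2 Y$ ($j{\left(Y \right)} = Y + \left(4 + Y\right) = 4 + 2 Y$)
$Z{\left(D,v \right)} = -167 + v \left(4 + 2 D\right)$ ($Z{\left(D,v \right)} = \left(4 + 2 D\right) v - 167 = v \left(4 + 2 D\right) - 167 = -167 + v \left(4 + 2 D\right)$)
$\frac{1}{Z{\left(\left(-1\right) 4 \cdot 3,-203 \right)}} = \frac{1}{-167 + 2 \left(-203\right) \left(2 + \left(-1\right) 4 \cdot 3\right)} = \frac{1}{-167 + 2 \left(-203\right) \left(2 - 12\right)} = \frac{1}{-167 + 2 \left(-203\right) \left(-10\right)} = \frac{1}{-167 + 4060} = \frac{1}{3893}$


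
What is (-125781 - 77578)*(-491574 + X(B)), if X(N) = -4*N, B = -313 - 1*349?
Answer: 99427502434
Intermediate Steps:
B = -662 (B = -313 - 349 = -662)
(-125781 - 77578)*(-491574 + X(B)) = (-125781 - 77578)*(-491574 - 4*(-662)) = -203359*(-491574 + 2648) = -203359*(-488926) = 99427502434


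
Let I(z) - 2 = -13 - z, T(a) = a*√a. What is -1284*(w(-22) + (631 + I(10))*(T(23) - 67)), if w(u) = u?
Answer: 52505328 - 18014520*√23 ≈ -3.3889e+7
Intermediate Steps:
T(a) = a^(3/2)
I(z) = -11 - z (I(z) = 2 + (-13 - z) = -11 - z)
-1284*(w(-22) + (631 + I(10))*(T(23) - 67)) = -1284*(-22 + (631 + (-11 - 1*10))*(23^(3/2) - 67)) = -1284*(-22 + (631 + (-11 - 10))*(23*√23 - 67)) = -1284*(-22 + (631 - 21)*(-67 + 23*√23)) = -1284*(-22 + 610*(-67 + 23*√23)) = -1284*(-22 + (-40870 + 14030*√23)) = -1284*(-40892 + 14030*√23) = 52505328 - 18014520*√23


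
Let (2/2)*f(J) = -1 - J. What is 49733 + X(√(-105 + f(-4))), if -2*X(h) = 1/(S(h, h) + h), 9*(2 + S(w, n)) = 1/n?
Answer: 43463517083/873937 + 8253*I*√102/1747874 ≈ 49733.0 + 0.047687*I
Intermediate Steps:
S(w, n) = -2 + 1/(9*n)
f(J) = -1 - J
X(h) = -1/(2*(-2 + h + 1/(9*h))) (X(h) = -1/(2*((-2 + 1/(9*h)) + h)) = -1/(2*(-2 + h + 1/(9*h))))
49733 + X(√(-105 + f(-4))) = 49733 - 9*√(-105 + (-1 - 1*(-4)))/(2 - 36*√(-105 + (-1 - 1*(-4))) + 18*(√(-105 + (-1 - 1*(-4))))²) = 49733 - 9*√(-105 + (-1 + 4))/(2 - 36*√(-105 + (-1 + 4)) + 18*(√(-105 + (-1 + 4)))²) = 49733 - 9*√(-105 + 3)/(2 - 36*√(-105 + 3) + 18*(√(-105 + 3))²) = 49733 - 9*√(-102)/(2 - 36*I*√102 + 18*(√(-102))²) = 49733 - 9*I*√102/(2 - 36*I*√102 + 18*(I*√102)²) = 49733 - 9*I*√102/(2 - 36*I*√102 + 18*(-102)) = 49733 - 9*I*√102/(2 - 36*I*√102 - 1836) = 49733 - 9*I*√102/(-1834 - 36*I*√102)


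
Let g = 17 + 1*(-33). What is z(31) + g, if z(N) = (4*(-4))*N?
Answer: -512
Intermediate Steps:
z(N) = -16*N
g = -16 (g = 17 - 33 = -16)
z(31) + g = -16*31 - 16 = -496 - 16 = -512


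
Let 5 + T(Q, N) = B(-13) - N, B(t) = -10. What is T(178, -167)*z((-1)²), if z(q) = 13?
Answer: 1976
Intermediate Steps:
T(Q, N) = -15 - N (T(Q, N) = -5 + (-10 - N) = -15 - N)
T(178, -167)*z((-1)²) = (-15 - 1*(-167))*13 = (-15 + 167)*13 = 152*13 = 1976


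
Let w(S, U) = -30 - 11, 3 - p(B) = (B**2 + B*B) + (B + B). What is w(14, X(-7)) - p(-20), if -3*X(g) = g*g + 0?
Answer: 716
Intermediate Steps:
X(g) = -g**2/3 (X(g) = -(g*g + 0)/3 = -(g**2 + 0)/3 = -g**2/3)
p(B) = 3 - 2*B - 2*B**2 (p(B) = 3 - ((B**2 + B*B) + (B + B)) = 3 - ((B**2 + B**2) + 2*B) = 3 - (2*B**2 + 2*B) = 3 - (2*B + 2*B**2) = 3 + (-2*B - 2*B**2) = 3 - 2*B - 2*B**2)
w(S, U) = -41
w(14, X(-7)) - p(-20) = -41 - (3 - 2*(-20) - 2*(-20)**2) = -41 - (3 + 40 - 2*400) = -41 - (3 + 40 - 800) = -41 - 1*(-757) = -41 + 757 = 716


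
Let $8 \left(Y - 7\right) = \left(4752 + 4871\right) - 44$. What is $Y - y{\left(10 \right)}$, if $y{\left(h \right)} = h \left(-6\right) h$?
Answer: $\frac{14435}{8} \approx 1804.4$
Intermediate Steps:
$Y = \frac{9635}{8}$ ($Y = 7 + \frac{\left(4752 + 4871\right) - 44}{8} = 7 + \frac{9623 - 44}{8} = 7 + \frac{1}{8} \cdot 9579 = 7 + \frac{9579}{8} = \frac{9635}{8} \approx 1204.4$)
$y{\left(h \right)} = - 6 h^{2}$ ($y{\left(h \right)} = - 6 h h = - 6 h^{2}$)
$Y - y{\left(10 \right)} = \frac{9635}{8} - - 6 \cdot 10^{2} = \frac{9635}{8} - \left(-6\right) 100 = \frac{9635}{8} - -600 = \frac{9635}{8} + 600 = \frac{14435}{8}$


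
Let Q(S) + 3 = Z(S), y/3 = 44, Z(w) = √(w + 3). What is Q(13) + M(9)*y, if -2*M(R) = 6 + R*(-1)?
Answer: 199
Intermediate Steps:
Z(w) = √(3 + w)
y = 132 (y = 3*44 = 132)
Q(S) = -3 + √(3 + S)
M(R) = -3 + R/2 (M(R) = -(6 + R*(-1))/2 = -(6 - R)/2 = -3 + R/2)
Q(13) + M(9)*y = (-3 + √(3 + 13)) + (-3 + (½)*9)*132 = (-3 + √16) + (-3 + 9/2)*132 = (-3 + 4) + (3/2)*132 = 1 + 198 = 199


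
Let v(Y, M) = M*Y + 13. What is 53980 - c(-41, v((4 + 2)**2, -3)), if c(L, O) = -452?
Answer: 54432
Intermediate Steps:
v(Y, M) = 13 + M*Y
53980 - c(-41, v((4 + 2)**2, -3)) = 53980 - 1*(-452) = 53980 + 452 = 54432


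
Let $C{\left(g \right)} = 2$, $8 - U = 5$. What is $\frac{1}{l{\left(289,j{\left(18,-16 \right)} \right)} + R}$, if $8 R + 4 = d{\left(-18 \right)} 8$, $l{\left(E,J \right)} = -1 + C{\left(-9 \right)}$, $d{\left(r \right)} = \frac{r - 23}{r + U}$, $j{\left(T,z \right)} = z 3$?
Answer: $\frac{30}{97} \approx 0.30928$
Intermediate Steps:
$j{\left(T,z \right)} = 3 z$
$U = 3$ ($U = 8 - 5 = 3$)
$d{\left(r \right)} = \frac{-23 + r}{3 + r}$ ($d{\left(r \right)} = \frac{r - 23}{r + 3} = \frac{-23 + r}{3 + r}$)
$l{\left(E,J \right)} = 1$ ($l{\left(E,J \right)} = -1 + 2 = 1$)
$R = \frac{67}{30}$ ($R = - \frac{1}{2} + \frac{\frac{-23 - 18}{3 - 18} \cdot 8}{8} = - \frac{1}{2} + \frac{\frac{1}{-15} \left(-41\right) 8}{8} = - \frac{1}{2} + \frac{\left(- \frac{1}{15}\right) \left(-41\right) 8}{8} = - \frac{1}{2} + \frac{\frac{41}{15} \cdot 8}{8} = - \frac{1}{2} + \frac{1}{8} \cdot \frac{328}{15} = - \frac{1}{2} + \frac{41}{15} = \frac{67}{30} \approx 2.2333$)
$\frac{1}{l{\left(289,j{\left(18,-16 \right)} \right)} + R} = \frac{1}{1 + \frac{67}{30}} = \frac{1}{\frac{97}{30}} = \frac{30}{97}$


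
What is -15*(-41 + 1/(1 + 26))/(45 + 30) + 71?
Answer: 10691/135 ≈ 79.193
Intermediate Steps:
-15*(-41 + 1/(1 + 26))/(45 + 30) + 71 = -15*(-41 + 1/27)/75 + 71 = -(-5530)/(9*75) + 71 = -15*(-1106/2025) + 71 = 1106/135 + 71 = 10691/135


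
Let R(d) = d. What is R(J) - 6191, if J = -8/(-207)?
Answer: -1281529/207 ≈ -6191.0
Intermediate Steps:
J = 8/207 (J = -8*(-1/207) = 8/207 ≈ 0.038647)
R(J) - 6191 = 8/207 - 6191 = -1281529/207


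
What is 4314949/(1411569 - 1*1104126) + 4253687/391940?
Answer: 2998967403401/120499209420 ≈ 24.888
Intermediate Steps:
4314949/(1411569 - 1*1104126) + 4253687/391940 = 4314949/(1411569 - 1104126) + 4253687*(1/391940) = 4314949/307443 + 4253687/391940 = 2998967403401/120499209420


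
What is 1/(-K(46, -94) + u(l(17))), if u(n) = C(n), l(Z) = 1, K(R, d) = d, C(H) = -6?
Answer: 1/88 ≈ 0.011364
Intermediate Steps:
u(n) = -6
1/(-K(46, -94) + u(l(17))) = 1/(-1*(-94) - 6) = 1/(94 - 6) = 1/88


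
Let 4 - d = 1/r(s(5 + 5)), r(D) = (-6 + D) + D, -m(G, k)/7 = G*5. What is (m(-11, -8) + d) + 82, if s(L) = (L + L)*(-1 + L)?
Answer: 166733/354 ≈ 471.00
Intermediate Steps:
s(L) = 2*L*(-1 + L) (s(L) = (2*L)*(-1 + L) = 2*L*(-1 + L))
m(G, k) = -35*G (m(G, k) = -7*G*5 = -35*G)
r(D) = -6 + 2*D
d = 1415/354 (d = 4 - 1/(-6 + 2*(2*(5 + 5)*(-1 + (5 + 5)))) = 4 - 1/(-6 + 2*(2*10*(-1 + 10))) = 4 - 1/(-6 + 2*(2*10*9)) = 4 - 1/(-6 + 2*180) = 4 - 1/(-6 + 360) = 4 - 1/354 = 1415/354 ≈ 3.9972)
(m(-11, -8) + d) + 82 = (-35*(-11) + 1415/354) + 82 = (385 + 1415/354) + 82 = 137705/354 + 82 = 166733/354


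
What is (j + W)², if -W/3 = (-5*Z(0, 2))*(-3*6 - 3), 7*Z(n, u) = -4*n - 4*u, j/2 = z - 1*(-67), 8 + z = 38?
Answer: 306916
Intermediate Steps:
z = 30 (z = -8 + 38 = 30)
j = 194 (j = 2*(30 - 1*(-67)) = 2*(30 + 67) = 2*97 = 194)
Z(n, u) = -4*n/7 - 4*u/7 (Z(n, u) = (-4*n - 4*u)/7 = -4*n/7 - 4*u/7)
W = 360 (W = -3*(-5*(-4/7*0 - 4/7*2))*(-3*6 - 3) = -3*(-5*(0 - 8/7))*(-18 - 3) = -3*(-5*(-8/7))*(-21) = -120*(-21)/7 = -3*(-120) = 360)
(j + W)² = (194 + 360)² = 554² = 306916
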